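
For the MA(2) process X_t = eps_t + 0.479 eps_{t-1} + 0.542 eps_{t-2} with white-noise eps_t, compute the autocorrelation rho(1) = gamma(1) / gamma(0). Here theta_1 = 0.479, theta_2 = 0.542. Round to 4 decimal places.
\rho(1) = 0.4849

For an MA(q) process with theta_0 = 1, the autocovariance is
  gamma(k) = sigma^2 * sum_{i=0..q-k} theta_i * theta_{i+k},
and rho(k) = gamma(k) / gamma(0). Sigma^2 cancels.
  numerator   = (1)*(0.479) + (0.479)*(0.542) = 0.738618.
  denominator = (1)^2 + (0.479)^2 + (0.542)^2 = 1.523205.
  rho(1) = 0.738618 / 1.523205 = 0.4849.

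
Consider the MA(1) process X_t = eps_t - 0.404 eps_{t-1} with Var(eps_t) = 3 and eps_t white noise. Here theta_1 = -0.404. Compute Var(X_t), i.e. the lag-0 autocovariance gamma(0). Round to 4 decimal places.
\gamma(0) = 3.4896

For an MA(q) process X_t = eps_t + sum_i theta_i eps_{t-i} with
Var(eps_t) = sigma^2, the variance is
  gamma(0) = sigma^2 * (1 + sum_i theta_i^2).
  sum_i theta_i^2 = (-0.404)^2 = 0.163216.
  gamma(0) = 3 * (1 + 0.163216) = 3 * 1.163216 = 3.489648, which rounds to 3.4896.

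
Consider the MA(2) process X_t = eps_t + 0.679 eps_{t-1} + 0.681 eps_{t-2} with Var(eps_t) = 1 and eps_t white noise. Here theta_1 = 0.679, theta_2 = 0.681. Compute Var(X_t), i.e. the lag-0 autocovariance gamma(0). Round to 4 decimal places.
\gamma(0) = 1.9248

For an MA(q) process X_t = eps_t + sum_i theta_i eps_{t-i} with
Var(eps_t) = sigma^2, the variance is
  gamma(0) = sigma^2 * (1 + sum_i theta_i^2).
  sum_i theta_i^2 = (0.679)^2 + (0.681)^2 = 0.461041 + 0.463761 = 0.924802.
  gamma(0) = 1 * (1 + 0.924802) = 1 * 1.924802 = 1.924802, which rounds to 1.9248.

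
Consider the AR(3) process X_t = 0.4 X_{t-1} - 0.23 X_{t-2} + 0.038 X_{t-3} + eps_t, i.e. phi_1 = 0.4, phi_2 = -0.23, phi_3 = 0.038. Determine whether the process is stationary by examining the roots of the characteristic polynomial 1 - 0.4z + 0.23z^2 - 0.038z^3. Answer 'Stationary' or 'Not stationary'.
\text{Stationary}

The AR(p) characteristic polynomial is P(z) = 1 - 0.4z + 0.23z^2 - 0.038z^3.
Stationarity requires all roots to lie outside the unit circle, i.e. |z| > 1 for every root.
Degree 3: look for a simple real root z0 first, then factor out (1 - z/z0) and solve the remaining quadratic.
Testing z0 = 5: P(5) = 1 + (-0.4)(5) + (0.23)(5)^2 + (-0.038)(5)^3
  = 1 + (-2) + (5.75) + (-4.75) = 0.  So z_0 = 5 is a root, |z_0| = 5.
Divide out the factor (1 - 0.2 z) = (1 - z/z0) (since 1/z0 = 0.2):
  P(z) = (1 - 0.2 z)(1 + (-0.2) z + (0.19) z^2)
  [check: z-coef -0.2 - (0.2) = -0.4; z^2-coef 0.19 - (0.2)(-0.2) = 0.23; z^3-coef -(0.2)(0.19) = -0.038.]
Remaining roots from the quadratic factor 1 + (-0.2) z + (0.19) z^2:
  Set 1 + (-0.2) z + (0.19) z^2 = 0, i.e. a z^2 + b z + c = 0 with a = 0.19, b = -0.2, c = 1.
  Discriminant D = b^2 - 4ac = (-0.2)^2 - 4*(0.19)*1 = 0.04 - (0.76) = -0.72.
  D < 0, so the roots are the complex-conjugate pair z = (-b +/- i sqrt(-D)) / (2a) = 0.5263 +/- 2.233i.
  For a conjugate pair |z|^2 = z * conj(z) = (product of roots) = c/a = 1/(0.19) = 5.263158, so |z| = sqrt(5.263158) = 2.2942 for both roots.
Moduli of all roots: 5.0000, 2.2942, 2.2942.
All moduli strictly greater than 1? Yes.
Verdict: Stationary.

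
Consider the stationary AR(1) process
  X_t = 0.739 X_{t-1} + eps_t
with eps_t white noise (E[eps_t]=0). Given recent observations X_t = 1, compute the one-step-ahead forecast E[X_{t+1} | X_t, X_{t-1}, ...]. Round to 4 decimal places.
E[X_{t+1} \mid \mathcal F_t] = 0.7390

For an AR(p) model X_t = c + sum_i phi_i X_{t-i} + eps_t, the
one-step-ahead conditional mean is
  E[X_{t+1} | X_t, ...] = c + sum_i phi_i X_{t+1-i}.
Substitute known values:
  E[X_{t+1} | ...] = (0.739) * (1)
                   = 0.7390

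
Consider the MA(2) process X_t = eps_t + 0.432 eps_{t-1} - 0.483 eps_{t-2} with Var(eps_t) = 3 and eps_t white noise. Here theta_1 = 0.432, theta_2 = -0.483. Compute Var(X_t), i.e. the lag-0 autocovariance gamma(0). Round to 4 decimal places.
\gamma(0) = 4.2597

For an MA(q) process X_t = eps_t + sum_i theta_i eps_{t-i} with
Var(eps_t) = sigma^2, the variance is
  gamma(0) = sigma^2 * (1 + sum_i theta_i^2).
  sum_i theta_i^2 = (0.432)^2 + (-0.483)^2 = 0.186624 + 0.233289 = 0.419913.
  gamma(0) = 3 * (1 + 0.419913) = 3 * 1.419913 = 4.259739, which rounds to 4.2597.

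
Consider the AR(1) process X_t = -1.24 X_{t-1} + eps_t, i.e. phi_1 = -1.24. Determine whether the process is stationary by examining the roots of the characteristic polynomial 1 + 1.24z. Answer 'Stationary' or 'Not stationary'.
\text{Not stationary}

The AR(p) characteristic polynomial is P(z) = 1 + 1.24z.
Stationarity requires all roots to lie outside the unit circle, i.e. |z| > 1 for every root.
This is linear in z: 1 + (1.24) z = 0  =>  z = -1/(1.24) = -0.806452,  |z| = 0.806452.
Moduli of all roots: 0.8065.
All moduli strictly greater than 1? No.
Verdict: Not stationary.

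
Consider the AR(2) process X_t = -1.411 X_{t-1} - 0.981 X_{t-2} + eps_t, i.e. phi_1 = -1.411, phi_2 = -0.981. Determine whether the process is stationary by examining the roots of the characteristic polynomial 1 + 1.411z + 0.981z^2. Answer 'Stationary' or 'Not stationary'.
\text{Stationary}

The AR(p) characteristic polynomial is P(z) = 1 + 1.411z + 0.981z^2.
Stationarity requires all roots to lie outside the unit circle, i.e. |z| > 1 for every root.
Set 1 + (1.411) z + (0.981) z^2 = 0, i.e. a z^2 + b z + c = 0 with a = 0.981, b = 1.411, c = 1.
Discriminant D = b^2 - 4ac = (1.411)^2 - 4*(0.981)*1 = 1.990921 - (3.924) = -1.933079.
D < 0, so the roots are the complex-conjugate pair z = (-b +/- i sqrt(-D)) / (2a) = -0.7192 +/- 0.7086i.
For a conjugate pair |z|^2 = z * conj(z) = (product of roots) = c/a = 1/(0.981) = 1.019368, so |z| = sqrt(1.019368) = 1.0096 for both roots.
Moduli of all roots: 1.0096, 1.0096.
All moduli strictly greater than 1? Yes.
Verdict: Stationary.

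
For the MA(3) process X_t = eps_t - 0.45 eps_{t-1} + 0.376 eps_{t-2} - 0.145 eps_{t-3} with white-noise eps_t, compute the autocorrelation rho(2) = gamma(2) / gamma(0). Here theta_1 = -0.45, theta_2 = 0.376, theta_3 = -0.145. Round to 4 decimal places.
\rho(2) = 0.3233

For an MA(q) process with theta_0 = 1, the autocovariance is
  gamma(k) = sigma^2 * sum_{i=0..q-k} theta_i * theta_{i+k},
and rho(k) = gamma(k) / gamma(0). Sigma^2 cancels.
  numerator   = (1)*(0.376) + (-0.45)*(-0.145) = 0.44125.
  denominator = (1)^2 + (-0.45)^2 + (0.376)^2 + (-0.145)^2 = 1.364901.
  rho(2) = 0.44125 / 1.364901 = 0.3233.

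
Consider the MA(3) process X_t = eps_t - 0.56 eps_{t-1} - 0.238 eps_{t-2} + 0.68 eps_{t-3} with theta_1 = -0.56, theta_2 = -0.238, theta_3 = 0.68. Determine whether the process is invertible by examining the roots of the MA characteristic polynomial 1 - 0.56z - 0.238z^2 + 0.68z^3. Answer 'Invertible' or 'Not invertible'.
\text{Invertible}

The MA(q) characteristic polynomial is P(z) = 1 - 0.56z - 0.238z^2 + 0.68z^3.
Invertibility requires all roots to lie outside the unit circle, i.e. |z| > 1 for every root.
Degree 3: look for a simple real root z0 first, then factor out (1 - z/z0) and solve the remaining quadratic.
Testing z0 = -1.25: P(-1.25) = 1 + (-0.56)(-1.25) + (-0.238)(-1.25)^2 + (0.68)(-1.25)^3
  = 1 + (0.7) + (-0.371875) + (-1.328125) = 0.  So z_0 = -1.25 is a root, |z_0| = 1.25.
Divide out the factor (1 + 0.8 z) = (1 - z/z0) (since 1/z0 = -0.8):
  P(z) = (1 + 0.8 z)(1 + (-1.36) z + (0.85) z^2)
  [check: z-coef -1.36 - (-0.8) = -0.56; z^2-coef 0.85 - (-0.8)(-1.36) = -0.238; z^3-coef -(-0.8)(0.85) = 0.68.]
Remaining roots from the quadratic factor 1 + (-1.36) z + (0.85) z^2:
  Set 1 + (-1.36) z + (0.85) z^2 = 0, i.e. a z^2 + b z + c = 0 with a = 0.85, b = -1.36, c = 1.
  Discriminant D = b^2 - 4ac = (-1.36)^2 - 4*(0.85)*1 = 1.8496 - (3.4) = -1.5504.
  D < 0, so the roots are the complex-conjugate pair z = (-b +/- i sqrt(-D)) / (2a) = 0.8 +/- 0.7324i.
  For a conjugate pair |z|^2 = z * conj(z) = (product of roots) = c/a = 1/(0.85) = 1.176471, so |z| = sqrt(1.176471) = 1.0847 for both roots.
Moduli of all roots: 1.2500, 1.0847, 1.0847.
All moduli strictly greater than 1? Yes.
Verdict: Invertible.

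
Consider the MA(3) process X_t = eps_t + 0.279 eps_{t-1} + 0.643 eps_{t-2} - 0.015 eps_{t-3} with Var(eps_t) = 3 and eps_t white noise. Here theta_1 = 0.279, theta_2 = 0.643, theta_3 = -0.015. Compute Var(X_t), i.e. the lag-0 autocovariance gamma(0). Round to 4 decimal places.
\gamma(0) = 4.4745

For an MA(q) process X_t = eps_t + sum_i theta_i eps_{t-i} with
Var(eps_t) = sigma^2, the variance is
  gamma(0) = sigma^2 * (1 + sum_i theta_i^2).
  sum_i theta_i^2 = (0.279)^2 + (0.643)^2 + (-0.015)^2 = 0.077841 + 0.413449 + 0.000225 = 0.491515.
  gamma(0) = 3 * (1 + 0.491515) = 3 * 1.491515 = 4.474545, which rounds to 4.4745.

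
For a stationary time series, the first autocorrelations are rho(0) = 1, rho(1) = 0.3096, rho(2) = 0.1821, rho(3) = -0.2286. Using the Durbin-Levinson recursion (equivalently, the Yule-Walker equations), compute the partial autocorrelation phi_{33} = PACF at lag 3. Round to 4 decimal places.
\phi_{33} = -0.3450

The PACF at lag k is phi_{kk}, the last component of the solution
to the Yule-Walker system G_k phi = r_k where
  (G_k)_{ij} = rho(|i - j|), (r_k)_i = rho(i), i,j = 1..k.
Equivalently, Durbin-Levinson gives phi_{kk} iteratively:
  phi_{11} = rho(1)
  phi_{kk} = [rho(k) - sum_{j=1..k-1} phi_{k-1,j} rho(k-j)]
            / [1 - sum_{j=1..k-1} phi_{k-1,j} rho(j)],
  phi_{k,j} = phi_{k-1,j} - phi_{kk} phi_{k-1,k-j},  j = 1..k-1.
Step k = 1:
  phi_11 = rho(1) = 0.3096.
Step k = 2:
  phi_22 = [rho(2) - phi_11 rho(1)] / [1 - phi_11 rho(1)] = [0.1821 - (0.3096)(0.3096)] / [1 - (0.3096)(0.3096)]
         = 0.08624784 / 0.90414784 = 0.095391.
  Update: phi_21 = phi_11 - phi_22 phi_11 = 0.3096 - (0.095391)(0.3096) = 0.280067.
Step k = 3:
  phi_33 = [rho(3) - phi_21 rho(2) - phi_22 rho(1)] / [1 - phi_21 rho(1) - phi_22 rho(2)]
    numerator   = -0.2286 - (0.280067)(0.1821) - (0.095391)(0.3096) = -0.30913332
    denominator = 1 - (0.280067)(0.3096) - (0.095391)(0.1821) = 0.89592055
  phi_33 = -0.30913332 / 0.89592055 = -0.345.
Therefore phi_{33} = -0.3450.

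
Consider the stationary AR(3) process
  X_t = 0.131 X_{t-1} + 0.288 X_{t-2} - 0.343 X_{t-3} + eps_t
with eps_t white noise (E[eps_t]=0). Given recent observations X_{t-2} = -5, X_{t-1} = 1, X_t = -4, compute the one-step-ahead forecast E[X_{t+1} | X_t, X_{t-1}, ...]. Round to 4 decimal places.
E[X_{t+1} \mid \mathcal F_t] = 1.4790

For an AR(p) model X_t = c + sum_i phi_i X_{t-i} + eps_t, the
one-step-ahead conditional mean is
  E[X_{t+1} | X_t, ...] = c + sum_i phi_i X_{t+1-i}.
Substitute known values:
  E[X_{t+1} | ...] = (0.131) * (-4) + (0.288) * (1) + (-0.343) * (-5)
                   = 1.4790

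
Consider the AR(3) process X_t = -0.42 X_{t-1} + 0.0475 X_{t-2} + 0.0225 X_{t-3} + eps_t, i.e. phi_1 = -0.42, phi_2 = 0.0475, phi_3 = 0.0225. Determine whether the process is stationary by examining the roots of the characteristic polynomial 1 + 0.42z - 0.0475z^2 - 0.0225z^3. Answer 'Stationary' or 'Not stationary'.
\text{Stationary}

The AR(p) characteristic polynomial is P(z) = 1 + 0.42z - 0.0475z^2 - 0.0225z^3.
Stationarity requires all roots to lie outside the unit circle, i.e. |z| > 1 for every root.
Degree 3: look for a simple real root z0 first, then factor out (1 - z/z0) and solve the remaining quadratic.
Testing z0 = -4: P(-4) = 1 + (0.42)(-4) + (-0.0475)(-4)^2 + (-0.0225)(-4)^3
  = 1 + (-1.68) + (-0.76) + (1.44) = 0.  So z_0 = -4 is a root, |z_0| = 4.
Divide out the factor (1 + 0.25 z) = (1 - z/z0) (since 1/z0 = -0.25):
  P(z) = (1 + 0.25 z)(1 + (0.17) z + (-0.09) z^2)
  [check: z-coef 0.17 - (-0.25) = 0.42; z^2-coef -0.09 - (-0.25)(0.17) = -0.0475; z^3-coef -(-0.25)(-0.09) = -0.0225.]
Remaining roots from the quadratic factor 1 + (0.17) z + (-0.09) z^2:
  Set 1 + (0.17) z + (-0.09) z^2 = 0, i.e. a z^2 + b z + c = 0 with a = -0.09, b = 0.17, c = 1.
  Discriminant D = b^2 - 4ac = (0.17)^2 - 4*(-0.09)*1 = 0.0289 - (-0.36) = 0.3889.
  D >= 0, so the roots are real: z = (-b +/- sqrt(D)) / (2a) = (-0.17 +/- 0.623618) / (-0.18).
    z_1 = (-0.17 + 0.623618) / (-0.18) = -2.5201,   |z_1| = 2.5201.
    z_2 = (-0.17 - 0.623618) / (-0.18) = 4.409,   |z_2| = 4.409.
Moduli of all roots: 4.0000, 2.5201, 4.4090.
All moduli strictly greater than 1? Yes.
Verdict: Stationary.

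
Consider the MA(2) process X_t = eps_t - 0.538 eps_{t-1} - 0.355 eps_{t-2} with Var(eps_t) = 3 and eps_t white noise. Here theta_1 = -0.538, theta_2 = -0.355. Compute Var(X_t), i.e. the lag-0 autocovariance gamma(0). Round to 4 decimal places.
\gamma(0) = 4.2464

For an MA(q) process X_t = eps_t + sum_i theta_i eps_{t-i} with
Var(eps_t) = sigma^2, the variance is
  gamma(0) = sigma^2 * (1 + sum_i theta_i^2).
  sum_i theta_i^2 = (-0.538)^2 + (-0.355)^2 = 0.289444 + 0.126025 = 0.415469.
  gamma(0) = 3 * (1 + 0.415469) = 3 * 1.415469 = 4.246407, which rounds to 4.2464.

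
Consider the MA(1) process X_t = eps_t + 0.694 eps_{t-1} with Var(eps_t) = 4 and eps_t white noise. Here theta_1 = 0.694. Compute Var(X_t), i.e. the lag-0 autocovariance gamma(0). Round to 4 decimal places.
\gamma(0) = 5.9265

For an MA(q) process X_t = eps_t + sum_i theta_i eps_{t-i} with
Var(eps_t) = sigma^2, the variance is
  gamma(0) = sigma^2 * (1 + sum_i theta_i^2).
  sum_i theta_i^2 = (0.694)^2 = 0.481636.
  gamma(0) = 4 * (1 + 0.481636) = 4 * 1.481636 = 5.926544, which rounds to 5.9265.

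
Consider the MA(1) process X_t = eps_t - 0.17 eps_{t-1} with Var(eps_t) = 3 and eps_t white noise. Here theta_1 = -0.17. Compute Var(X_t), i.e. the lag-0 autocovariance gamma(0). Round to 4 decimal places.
\gamma(0) = 3.0867

For an MA(q) process X_t = eps_t + sum_i theta_i eps_{t-i} with
Var(eps_t) = sigma^2, the variance is
  gamma(0) = sigma^2 * (1 + sum_i theta_i^2).
  sum_i theta_i^2 = (-0.17)^2 = 0.0289.
  gamma(0) = 3 * (1 + 0.0289) = 3 * 1.0289 = 3.0867.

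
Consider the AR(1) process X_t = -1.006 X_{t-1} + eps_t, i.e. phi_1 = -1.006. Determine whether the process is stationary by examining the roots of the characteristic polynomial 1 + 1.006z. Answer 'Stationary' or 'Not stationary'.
\text{Not stationary}

The AR(p) characteristic polynomial is P(z) = 1 + 1.006z.
Stationarity requires all roots to lie outside the unit circle, i.e. |z| > 1 for every root.
This is linear in z: 1 + (1.006) z = 0  =>  z = -1/(1.006) = -0.994036,  |z| = 0.994036.
Moduli of all roots: 0.9940.
All moduli strictly greater than 1? No.
Verdict: Not stationary.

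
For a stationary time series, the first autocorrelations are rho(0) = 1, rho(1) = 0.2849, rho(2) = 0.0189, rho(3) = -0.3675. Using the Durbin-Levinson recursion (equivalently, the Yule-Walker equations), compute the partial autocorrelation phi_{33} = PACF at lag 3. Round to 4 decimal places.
\phi_{33} = -0.3870

The PACF at lag k is phi_{kk}, the last component of the solution
to the Yule-Walker system G_k phi = r_k where
  (G_k)_{ij} = rho(|i - j|), (r_k)_i = rho(i), i,j = 1..k.
Equivalently, Durbin-Levinson gives phi_{kk} iteratively:
  phi_{11} = rho(1)
  phi_{kk} = [rho(k) - sum_{j=1..k-1} phi_{k-1,j} rho(k-j)]
            / [1 - sum_{j=1..k-1} phi_{k-1,j} rho(j)],
  phi_{k,j} = phi_{k-1,j} - phi_{kk} phi_{k-1,k-j},  j = 1..k-1.
Step k = 1:
  phi_11 = rho(1) = 0.2849.
Step k = 2:
  phi_22 = [rho(2) - phi_11 rho(1)] / [1 - phi_11 rho(1)] = [0.0189 - (0.2849)(0.2849)] / [1 - (0.2849)(0.2849)]
         = -0.06226801 / 0.91883199 = -0.067769.
  Update: phi_21 = phi_11 - phi_22 phi_11 = 0.2849 - (-0.067769)(0.2849) = 0.304207.
Step k = 3:
  phi_33 = [rho(3) - phi_21 rho(2) - phi_22 rho(1)] / [1 - phi_21 rho(1) - phi_22 rho(2)]
    numerator   = -0.3675 - (0.304207)(0.0189) - (-0.067769)(0.2849) = -0.35394223
    denominator = 1 - (0.304207)(0.2849) - (-0.067769)(0.0189) = 0.91461217
  phi_33 = -0.35394223 / 0.91461217 = -0.387.
Therefore phi_{33} = -0.3870.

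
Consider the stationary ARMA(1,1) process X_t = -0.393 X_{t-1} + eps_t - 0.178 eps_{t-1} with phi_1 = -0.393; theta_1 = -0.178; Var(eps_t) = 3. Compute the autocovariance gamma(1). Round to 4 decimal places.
\gamma(1) = -2.1676

Multiply the model equation by X_{t-k} and take expectations. With theta_0 = psi_0 = 1 and psi_j the MA(infinity) weights, this gives
  gamma(k) - sum_i phi_i gamma(k-i) = c_k,
  c_k = sigma^2 * sum_{j=k..q} theta_j psi_{j-k}   (c_k = 0 for k > q),
using gamma(-m) = gamma(m).
psi-weights needed (psi_j = theta_j + sum_i phi_i psi_{j-i}):
  psi_1 = theta_1 + phi_1 = -0.178 + (-0.393) = -0.571
Right-hand sides:
  c_0 = sigma^2 (1 + theta_1 psi_1) = 3 * (1 + (-0.178)(-0.571)) = 3 * 1.101638 = 3.304914
  c_1 = sigma^2 theta_1 = 3 * (-0.178) = -0.534
  c_2 = 0
Equations for k = 0 and k = 1 (AR order 1):
  gamma(0) = phi_1 gamma(1) + c_0
  gamma(1) = phi_1 gamma(0) + c_1
Substituting the second into the first: gamma(0) (1 - phi_1^2) = c_0 + phi_1 c_1, so
  gamma(0) = (c_0 + phi_1 c_1) / (1 - phi_1^2) = (3.304914 + (-0.393)(-0.534)) / (1 - (-0.393)^2) = 3.514776 / 0.845551 = 4.156788.
  gamma(1) = phi_1 gamma(0) + c_1 = (-0.393)(4.156788) + (-0.534) = -2.167618.
Therefore gamma(1) = -2.1676 (to 4 decimal places).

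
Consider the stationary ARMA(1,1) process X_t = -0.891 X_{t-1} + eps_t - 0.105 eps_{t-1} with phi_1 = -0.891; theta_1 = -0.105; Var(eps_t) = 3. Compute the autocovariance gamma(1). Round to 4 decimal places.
\gamma(1) = -15.8527

Multiply the model equation by X_{t-k} and take expectations. With theta_0 = psi_0 = 1 and psi_j the MA(infinity) weights, this gives
  gamma(k) - sum_i phi_i gamma(k-i) = c_k,
  c_k = sigma^2 * sum_{j=k..q} theta_j psi_{j-k}   (c_k = 0 for k > q),
using gamma(-m) = gamma(m).
psi-weights needed (psi_j = theta_j + sum_i phi_i psi_{j-i}):
  psi_1 = theta_1 + phi_1 = -0.105 + (-0.891) = -0.996
Right-hand sides:
  c_0 = sigma^2 (1 + theta_1 psi_1) = 3 * (1 + (-0.105)(-0.996)) = 3 * 1.10458 = 3.31374
  c_1 = sigma^2 theta_1 = 3 * (-0.105) = -0.315
  c_2 = 0
Equations for k = 0 and k = 1 (AR order 1):
  gamma(0) = phi_1 gamma(1) + c_0
  gamma(1) = phi_1 gamma(0) + c_1
Substituting the second into the first: gamma(0) (1 - phi_1^2) = c_0 + phi_1 c_1, so
  gamma(0) = (c_0 + phi_1 c_1) / (1 - phi_1^2) = (3.31374 + (-0.891)(-0.315)) / (1 - (-0.891)^2) = 3.594405 / 0.206119 = 17.438494.
  gamma(1) = phi_1 gamma(0) + c_1 = (-0.891)(17.438494) + (-0.315) = -15.852698.
Therefore gamma(1) = -15.8527 (to 4 decimal places).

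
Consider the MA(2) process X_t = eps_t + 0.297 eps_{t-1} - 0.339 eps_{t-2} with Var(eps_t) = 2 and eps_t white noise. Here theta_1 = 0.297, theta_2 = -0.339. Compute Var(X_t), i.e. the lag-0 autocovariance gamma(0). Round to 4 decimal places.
\gamma(0) = 2.4063

For an MA(q) process X_t = eps_t + sum_i theta_i eps_{t-i} with
Var(eps_t) = sigma^2, the variance is
  gamma(0) = sigma^2 * (1 + sum_i theta_i^2).
  sum_i theta_i^2 = (0.297)^2 + (-0.339)^2 = 0.088209 + 0.114921 = 0.20313.
  gamma(0) = 2 * (1 + 0.20313) = 2 * 1.20313 = 2.40626, which rounds to 2.4063.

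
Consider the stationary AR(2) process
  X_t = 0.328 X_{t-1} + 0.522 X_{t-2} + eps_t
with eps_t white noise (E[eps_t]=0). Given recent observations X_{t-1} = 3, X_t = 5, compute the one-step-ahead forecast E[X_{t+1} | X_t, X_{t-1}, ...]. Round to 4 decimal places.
E[X_{t+1} \mid \mathcal F_t] = 3.2060

For an AR(p) model X_t = c + sum_i phi_i X_{t-i} + eps_t, the
one-step-ahead conditional mean is
  E[X_{t+1} | X_t, ...] = c + sum_i phi_i X_{t+1-i}.
Substitute known values:
  E[X_{t+1} | ...] = (0.328) * (5) + (0.522) * (3)
                   = 3.2060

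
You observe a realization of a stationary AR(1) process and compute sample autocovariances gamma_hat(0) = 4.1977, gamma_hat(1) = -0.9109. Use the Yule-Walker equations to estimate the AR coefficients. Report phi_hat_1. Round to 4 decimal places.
\hat\phi_{1} = -0.2170

The Yule-Walker equations for an AR(p) process read, in matrix form,
  Gamma_p phi = r_p,   with   (Gamma_p)_{ij} = gamma(|i - j|),
                       (r_p)_i = gamma(i),   i,j = 1..p.
Substitute the sample gammas (Toeplitz matrix and right-hand side of size 1):
  Gamma_p = [[4.1977]]
  r_p     = [-0.9109]
With p = 1 this is the single equation gamma(0) phi_1 = gamma(1):
  phi_hat_1 = gamma(1) / gamma(0) = -0.9109 / 4.1977 = -0.2170.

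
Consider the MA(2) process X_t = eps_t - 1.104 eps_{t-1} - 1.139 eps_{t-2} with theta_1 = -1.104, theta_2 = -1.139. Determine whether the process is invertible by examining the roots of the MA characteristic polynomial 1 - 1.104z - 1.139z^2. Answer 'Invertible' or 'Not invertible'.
\text{Not invertible}

The MA(q) characteristic polynomial is P(z) = 1 - 1.104z - 1.139z^2.
Invertibility requires all roots to lie outside the unit circle, i.e. |z| > 1 for every root.
Set 1 + (-1.104) z + (-1.139) z^2 = 0, i.e. a z^2 + b z + c = 0 with a = -1.139, b = -1.104, c = 1.
Discriminant D = b^2 - 4ac = (-1.104)^2 - 4*(-1.139)*1 = 1.218816 - (-4.556) = 5.774816.
D >= 0, so the roots are real: z = (-b +/- sqrt(D)) / (2a) = (1.104 +/- 2.403085) / (-2.278).
  z_1 = (1.104 + 2.403085) / (-2.278) = -1.5395,   |z_1| = 1.5395.
  z_2 = (1.104 - 2.403085) / (-2.278) = 0.5703,   |z_2| = 0.5703.
Moduli of all roots: 1.5395, 0.5703.
All moduli strictly greater than 1? No.
Verdict: Not invertible.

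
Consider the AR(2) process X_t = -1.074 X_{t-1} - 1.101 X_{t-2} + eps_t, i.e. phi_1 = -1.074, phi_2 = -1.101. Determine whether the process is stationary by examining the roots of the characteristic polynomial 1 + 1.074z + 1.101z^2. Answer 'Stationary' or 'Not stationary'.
\text{Not stationary}

The AR(p) characteristic polynomial is P(z) = 1 + 1.074z + 1.101z^2.
Stationarity requires all roots to lie outside the unit circle, i.e. |z| > 1 for every root.
Set 1 + (1.074) z + (1.101) z^2 = 0, i.e. a z^2 + b z + c = 0 with a = 1.101, b = 1.074, c = 1.
Discriminant D = b^2 - 4ac = (1.074)^2 - 4*(1.101)*1 = 1.153476 - (4.404) = -3.250524.
D < 0, so the roots are the complex-conjugate pair z = (-b +/- i sqrt(-D)) / (2a) = -0.4877 +/- 0.8188i.
For a conjugate pair |z|^2 = z * conj(z) = (product of roots) = c/a = 1/(1.101) = 0.908265, so |z| = sqrt(0.908265) = 0.953 for both roots.
Moduli of all roots: 0.9530, 0.9530.
All moduli strictly greater than 1? No.
Verdict: Not stationary.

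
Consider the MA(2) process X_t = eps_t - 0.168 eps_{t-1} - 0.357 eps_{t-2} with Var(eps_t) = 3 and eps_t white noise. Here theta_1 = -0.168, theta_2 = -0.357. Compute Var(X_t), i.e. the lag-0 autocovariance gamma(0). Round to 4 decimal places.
\gamma(0) = 3.4670

For an MA(q) process X_t = eps_t + sum_i theta_i eps_{t-i} with
Var(eps_t) = sigma^2, the variance is
  gamma(0) = sigma^2 * (1 + sum_i theta_i^2).
  sum_i theta_i^2 = (-0.168)^2 + (-0.357)^2 = 0.028224 + 0.127449 = 0.155673.
  gamma(0) = 3 * (1 + 0.155673) = 3 * 1.155673 = 3.467019, which rounds to 3.4670.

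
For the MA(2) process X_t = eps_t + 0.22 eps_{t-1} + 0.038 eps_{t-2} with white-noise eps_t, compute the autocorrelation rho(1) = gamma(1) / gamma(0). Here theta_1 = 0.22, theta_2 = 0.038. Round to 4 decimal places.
\rho(1) = 0.2175

For an MA(q) process with theta_0 = 1, the autocovariance is
  gamma(k) = sigma^2 * sum_{i=0..q-k} theta_i * theta_{i+k},
and rho(k) = gamma(k) / gamma(0). Sigma^2 cancels.
  numerator   = (1)*(0.22) + (0.22)*(0.038) = 0.22836.
  denominator = (1)^2 + (0.22)^2 + (0.038)^2 = 1.049844.
  rho(1) = 0.22836 / 1.049844 = 0.2175.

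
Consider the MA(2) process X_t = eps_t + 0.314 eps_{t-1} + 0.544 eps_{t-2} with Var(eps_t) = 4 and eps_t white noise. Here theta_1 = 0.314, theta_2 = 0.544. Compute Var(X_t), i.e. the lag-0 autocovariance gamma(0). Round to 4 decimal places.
\gamma(0) = 5.5781

For an MA(q) process X_t = eps_t + sum_i theta_i eps_{t-i} with
Var(eps_t) = sigma^2, the variance is
  gamma(0) = sigma^2 * (1 + sum_i theta_i^2).
  sum_i theta_i^2 = (0.314)^2 + (0.544)^2 = 0.098596 + 0.295936 = 0.394532.
  gamma(0) = 4 * (1 + 0.394532) = 4 * 1.394532 = 5.578128, which rounds to 5.5781.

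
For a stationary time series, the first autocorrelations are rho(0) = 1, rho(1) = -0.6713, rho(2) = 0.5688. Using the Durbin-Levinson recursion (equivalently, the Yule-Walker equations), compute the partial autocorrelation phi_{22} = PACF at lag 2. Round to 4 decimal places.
\phi_{22} = 0.2151

The PACF at lag k is phi_{kk}, the last component of the solution
to the Yule-Walker system G_k phi = r_k where
  (G_k)_{ij} = rho(|i - j|), (r_k)_i = rho(i), i,j = 1..k.
Equivalently, Durbin-Levinson gives phi_{kk} iteratively:
  phi_{11} = rho(1)
  phi_{kk} = [rho(k) - sum_{j=1..k-1} phi_{k-1,j} rho(k-j)]
            / [1 - sum_{j=1..k-1} phi_{k-1,j} rho(j)],
  phi_{k,j} = phi_{k-1,j} - phi_{kk} phi_{k-1,k-j},  j = 1..k-1.
Step k = 1:
  phi_11 = rho(1) = -0.6713.
Step k = 2:
  phi_22 = [rho(2) - phi_11 rho(1)] / [1 - phi_11 rho(1)] = [0.5688 - (-0.6713)(-0.6713)] / [1 - (-0.6713)(-0.6713)]
         = 0.11815631 / 0.54935631 = 0.2151.
Therefore phi_{22} = 0.2151.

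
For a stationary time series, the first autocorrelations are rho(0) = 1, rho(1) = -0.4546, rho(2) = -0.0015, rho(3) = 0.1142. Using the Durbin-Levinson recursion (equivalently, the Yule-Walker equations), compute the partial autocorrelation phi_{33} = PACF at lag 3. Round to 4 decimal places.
\phi_{33} = -0.0080

The PACF at lag k is phi_{kk}, the last component of the solution
to the Yule-Walker system G_k phi = r_k where
  (G_k)_{ij} = rho(|i - j|), (r_k)_i = rho(i), i,j = 1..k.
Equivalently, Durbin-Levinson gives phi_{kk} iteratively:
  phi_{11} = rho(1)
  phi_{kk} = [rho(k) - sum_{j=1..k-1} phi_{k-1,j} rho(k-j)]
            / [1 - sum_{j=1..k-1} phi_{k-1,j} rho(j)],
  phi_{k,j} = phi_{k-1,j} - phi_{kk} phi_{k-1,k-j},  j = 1..k-1.
Step k = 1:
  phi_11 = rho(1) = -0.4546.
Step k = 2:
  phi_22 = [rho(2) - phi_11 rho(1)] / [1 - phi_11 rho(1)] = [-0.0015 - (-0.4546)(-0.4546)] / [1 - (-0.4546)(-0.4546)]
         = -0.20816116 / 0.79333884 = -0.262386.
  Update: phi_21 = phi_11 - phi_22 phi_11 = -0.4546 - (-0.262386)(-0.4546) = -0.573881.
Step k = 3:
  phi_33 = [rho(3) - phi_21 rho(2) - phi_22 rho(1)] / [1 - phi_21 rho(1) - phi_22 rho(2)]
    numerator   = 0.1142 - (-0.573881)(-0.0015) - (-0.262386)(-0.4546) = -0.00594159
    denominator = 1 - (-0.573881)(-0.4546) - (-0.262386)(-0.0015) = 0.73872023
  phi_33 = -0.00594159 / 0.73872023 = -0.008.
Therefore phi_{33} = -0.0080.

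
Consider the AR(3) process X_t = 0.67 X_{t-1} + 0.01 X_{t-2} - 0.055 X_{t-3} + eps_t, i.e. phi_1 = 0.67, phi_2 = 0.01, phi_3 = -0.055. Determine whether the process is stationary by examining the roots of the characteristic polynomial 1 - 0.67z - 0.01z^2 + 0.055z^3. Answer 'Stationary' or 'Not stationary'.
\text{Stationary}

The AR(p) characteristic polynomial is P(z) = 1 - 0.67z - 0.01z^2 + 0.055z^3.
Stationarity requires all roots to lie outside the unit circle, i.e. |z| > 1 for every root.
Degree 3: look for a simple real root z0 first, then factor out (1 - z/z0) and solve the remaining quadratic.
Testing z0 = -4: P(-4) = 1 + (-0.67)(-4) + (-0.01)(-4)^2 + (0.055)(-4)^3
  = 1 + (2.68) + (-0.16) + (-3.52) = 0.  So z_0 = -4 is a root, |z_0| = 4.
Divide out the factor (1 + 0.25 z) = (1 - z/z0) (since 1/z0 = -0.25):
  P(z) = (1 + 0.25 z)(1 + (-0.92) z + (0.22) z^2)
  [check: z-coef -0.92 - (-0.25) = -0.67; z^2-coef 0.22 - (-0.25)(-0.92) = -0.01; z^3-coef -(-0.25)(0.22) = 0.055.]
Remaining roots from the quadratic factor 1 + (-0.92) z + (0.22) z^2:
  Set 1 + (-0.92) z + (0.22) z^2 = 0, i.e. a z^2 + b z + c = 0 with a = 0.22, b = -0.92, c = 1.
  Discriminant D = b^2 - 4ac = (-0.92)^2 - 4*(0.22)*1 = 0.8464 - (0.88) = -0.0336.
  D < 0, so the roots are the complex-conjugate pair z = (-b +/- i sqrt(-D)) / (2a) = 2.0909 +/- 0.4166i.
  For a conjugate pair |z|^2 = z * conj(z) = (product of roots) = c/a = 1/(0.22) = 4.545455, so |z| = sqrt(4.545455) = 2.132 for both roots.
Moduli of all roots: 4.0000, 2.1320, 2.1320.
All moduli strictly greater than 1? Yes.
Verdict: Stationary.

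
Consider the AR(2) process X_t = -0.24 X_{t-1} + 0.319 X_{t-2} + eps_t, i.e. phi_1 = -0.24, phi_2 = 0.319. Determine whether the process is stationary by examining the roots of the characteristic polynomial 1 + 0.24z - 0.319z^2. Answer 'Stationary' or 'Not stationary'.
\text{Stationary}

The AR(p) characteristic polynomial is P(z) = 1 + 0.24z - 0.319z^2.
Stationarity requires all roots to lie outside the unit circle, i.e. |z| > 1 for every root.
Set 1 + (0.24) z + (-0.319) z^2 = 0, i.e. a z^2 + b z + c = 0 with a = -0.319, b = 0.24, c = 1.
Discriminant D = b^2 - 4ac = (0.24)^2 - 4*(-0.319)*1 = 0.0576 - (-1.276) = 1.3336.
D >= 0, so the roots are real: z = (-b +/- sqrt(D)) / (2a) = (-0.24 +/- 1.154816) / (-0.638).
  z_1 = (-0.24 + 1.154816) / (-0.638) = -1.4339,   |z_1| = 1.4339.
  z_2 = (-0.24 - 1.154816) / (-0.638) = 2.1862,   |z_2| = 2.1862.
Moduli of all roots: 1.4339, 2.1862.
All moduli strictly greater than 1? Yes.
Verdict: Stationary.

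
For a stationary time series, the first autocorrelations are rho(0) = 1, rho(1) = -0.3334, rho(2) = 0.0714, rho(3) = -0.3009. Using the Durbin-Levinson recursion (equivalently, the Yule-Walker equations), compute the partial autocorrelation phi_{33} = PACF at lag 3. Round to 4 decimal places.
\phi_{33} = -0.3280

The PACF at lag k is phi_{kk}, the last component of the solution
to the Yule-Walker system G_k phi = r_k where
  (G_k)_{ij} = rho(|i - j|), (r_k)_i = rho(i), i,j = 1..k.
Equivalently, Durbin-Levinson gives phi_{kk} iteratively:
  phi_{11} = rho(1)
  phi_{kk} = [rho(k) - sum_{j=1..k-1} phi_{k-1,j} rho(k-j)]
            / [1 - sum_{j=1..k-1} phi_{k-1,j} rho(j)],
  phi_{k,j} = phi_{k-1,j} - phi_{kk} phi_{k-1,k-j},  j = 1..k-1.
Step k = 1:
  phi_11 = rho(1) = -0.3334.
Step k = 2:
  phi_22 = [rho(2) - phi_11 rho(1)] / [1 - phi_11 rho(1)] = [0.0714 - (-0.3334)(-0.3334)] / [1 - (-0.3334)(-0.3334)]
         = -0.03975556 / 0.88884444 = -0.044727.
  Update: phi_21 = phi_11 - phi_22 phi_11 = -0.3334 - (-0.044727)(-0.3334) = -0.348312.
Step k = 3:
  phi_33 = [rho(3) - phi_21 rho(2) - phi_22 rho(1)] / [1 - phi_21 rho(1) - phi_22 rho(2)]
    numerator   = -0.3009 - (-0.348312)(0.0714) - (-0.044727)(-0.3334) = -0.29094258
    denominator = 1 - (-0.348312)(-0.3334) - (-0.044727)(0.0714) = 0.88706628
  phi_33 = -0.29094258 / 0.88706628 = -0.328.
Therefore phi_{33} = -0.3280.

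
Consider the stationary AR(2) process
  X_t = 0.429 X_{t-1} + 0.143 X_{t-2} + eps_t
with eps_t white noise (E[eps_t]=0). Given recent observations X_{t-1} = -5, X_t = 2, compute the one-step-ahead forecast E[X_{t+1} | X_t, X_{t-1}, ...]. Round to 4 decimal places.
E[X_{t+1} \mid \mathcal F_t] = 0.1430

For an AR(p) model X_t = c + sum_i phi_i X_{t-i} + eps_t, the
one-step-ahead conditional mean is
  E[X_{t+1} | X_t, ...] = c + sum_i phi_i X_{t+1-i}.
Substitute known values:
  E[X_{t+1} | ...] = (0.429) * (2) + (0.143) * (-5)
                   = 0.1430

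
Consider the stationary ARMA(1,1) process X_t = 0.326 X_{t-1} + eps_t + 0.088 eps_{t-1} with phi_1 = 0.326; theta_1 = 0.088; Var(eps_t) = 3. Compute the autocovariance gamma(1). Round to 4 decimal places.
\gamma(1) = 1.4296

Multiply the model equation by X_{t-k} and take expectations. With theta_0 = psi_0 = 1 and psi_j the MA(infinity) weights, this gives
  gamma(k) - sum_i phi_i gamma(k-i) = c_k,
  c_k = sigma^2 * sum_{j=k..q} theta_j psi_{j-k}   (c_k = 0 for k > q),
using gamma(-m) = gamma(m).
psi-weights needed (psi_j = theta_j + sum_i phi_i psi_{j-i}):
  psi_1 = theta_1 + phi_1 = 0.088 + (0.326) = 0.414
Right-hand sides:
  c_0 = sigma^2 (1 + theta_1 psi_1) = 3 * (1 + (0.088)(0.414)) = 3 * 1.036432 = 3.109296
  c_1 = sigma^2 theta_1 = 3 * (0.088) = 0.264
  c_2 = 0
Equations for k = 0 and k = 1 (AR order 1):
  gamma(0) = phi_1 gamma(1) + c_0
  gamma(1) = phi_1 gamma(0) + c_1
Substituting the second into the first: gamma(0) (1 - phi_1^2) = c_0 + phi_1 c_1, so
  gamma(0) = (c_0 + phi_1 c_1) / (1 - phi_1^2) = (3.109296 + (0.326)(0.264)) / (1 - (0.326)^2) = 3.19536 / 0.893724 = 3.575332.
  gamma(1) = phi_1 gamma(0) + c_1 = (0.326)(3.575332) + (0.264) = 1.429558.
Therefore gamma(1) = 1.4296 (to 4 decimal places).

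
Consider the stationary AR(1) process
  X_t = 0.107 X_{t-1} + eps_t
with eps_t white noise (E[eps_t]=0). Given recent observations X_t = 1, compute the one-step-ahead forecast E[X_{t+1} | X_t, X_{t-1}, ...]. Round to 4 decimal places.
E[X_{t+1} \mid \mathcal F_t] = 0.1070

For an AR(p) model X_t = c + sum_i phi_i X_{t-i} + eps_t, the
one-step-ahead conditional mean is
  E[X_{t+1} | X_t, ...] = c + sum_i phi_i X_{t+1-i}.
Substitute known values:
  E[X_{t+1} | ...] = (0.107) * (1)
                   = 0.1070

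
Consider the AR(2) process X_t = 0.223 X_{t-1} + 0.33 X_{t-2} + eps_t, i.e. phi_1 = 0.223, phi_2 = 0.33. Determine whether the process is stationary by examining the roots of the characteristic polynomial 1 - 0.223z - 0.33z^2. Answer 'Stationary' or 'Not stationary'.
\text{Stationary}

The AR(p) characteristic polynomial is P(z) = 1 - 0.223z - 0.33z^2.
Stationarity requires all roots to lie outside the unit circle, i.e. |z| > 1 for every root.
Set 1 + (-0.223) z + (-0.33) z^2 = 0, i.e. a z^2 + b z + c = 0 with a = -0.33, b = -0.223, c = 1.
Discriminant D = b^2 - 4ac = (-0.223)^2 - 4*(-0.33)*1 = 0.049729 - (-1.32) = 1.369729.
D >= 0, so the roots are real: z = (-b +/- sqrt(D)) / (2a) = (0.223 +/- 1.170354) / (-0.66).
  z_1 = (0.223 + 1.170354) / (-0.66) = -2.1111,   |z_1| = 2.1111.
  z_2 = (0.223 - 1.170354) / (-0.66) = 1.4354,   |z_2| = 1.4354.
Moduli of all roots: 2.1111, 1.4354.
All moduli strictly greater than 1? Yes.
Verdict: Stationary.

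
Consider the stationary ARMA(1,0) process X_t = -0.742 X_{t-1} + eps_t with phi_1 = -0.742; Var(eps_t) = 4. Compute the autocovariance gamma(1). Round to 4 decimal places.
\gamma(1) = -6.6038

Multiply the model equation by X_{t-k} and take expectations. With theta_0 = psi_0 = 1 and psi_j the MA(infinity) weights, this gives
  gamma(k) - sum_i phi_i gamma(k-i) = c_k,
  c_k = sigma^2 * sum_{j=k..q} theta_j psi_{j-k}   (c_k = 0 for k > q),
using gamma(-m) = gamma(m).
Pure AR (q = 0): c_0 = sigma^2 = 4, c_k = 0 for k >= 1.
Equations for k = 0 and k = 1 (AR order 1):
  gamma(0) = phi_1 gamma(1) + c_0
  gamma(1) = phi_1 gamma(0) + c_1
Substituting the second into the first: gamma(0) (1 - phi_1^2) = c_0 + phi_1 c_1, so
  gamma(0) = c_0 / (1 - phi_1^2) = 4 / (1 - (-0.742)^2) = 4 / 0.449436 = 8.900044.
  gamma(1) = phi_1 gamma(0) = (-0.742)(8.900044) = -6.603832.
Therefore gamma(1) = -6.6038 (to 4 decimal places).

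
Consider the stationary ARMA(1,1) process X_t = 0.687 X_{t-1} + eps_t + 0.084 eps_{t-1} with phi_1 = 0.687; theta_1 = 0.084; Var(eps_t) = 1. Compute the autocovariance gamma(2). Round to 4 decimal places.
\gamma(2) = 1.0610

Multiply the model equation by X_{t-k} and take expectations. With theta_0 = psi_0 = 1 and psi_j the MA(infinity) weights, this gives
  gamma(k) - sum_i phi_i gamma(k-i) = c_k,
  c_k = sigma^2 * sum_{j=k..q} theta_j psi_{j-k}   (c_k = 0 for k > q),
using gamma(-m) = gamma(m).
psi-weights needed (psi_j = theta_j + sum_i phi_i psi_{j-i}):
  psi_1 = theta_1 + phi_1 = 0.084 + (0.687) = 0.771
Right-hand sides:
  c_0 = sigma^2 (1 + theta_1 psi_1) = 1 * (1 + (0.084)(0.771)) = 1 * 1.064764 = 1.064764
  c_1 = sigma^2 theta_1 = 1 * (0.084) = 0.084
  c_2 = 0
Equations for k = 0 and k = 1 (AR order 1):
  gamma(0) = phi_1 gamma(1) + c_0
  gamma(1) = phi_1 gamma(0) + c_1
Substituting the second into the first: gamma(0) (1 - phi_1^2) = c_0 + phi_1 c_1, so
  gamma(0) = (c_0 + phi_1 c_1) / (1 - phi_1^2) = (1.064764 + (0.687)(0.084)) / (1 - (0.687)^2) = 1.122472 / 0.528031 = 2.125769.
  gamma(1) = phi_1 gamma(0) + c_1 = (0.687)(2.125769) + (0.084) = 1.544403.
For k = 2 (> q): gamma(2) = phi_1 gamma(1) = (0.687)(1.544403) = 1.061005.
Therefore gamma(2) = 1.0610 (to 4 decimal places).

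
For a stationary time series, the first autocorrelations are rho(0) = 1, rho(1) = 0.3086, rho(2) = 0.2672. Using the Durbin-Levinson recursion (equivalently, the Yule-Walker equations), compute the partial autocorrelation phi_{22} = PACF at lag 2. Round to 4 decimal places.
\phi_{22} = 0.1901

The PACF at lag k is phi_{kk}, the last component of the solution
to the Yule-Walker system G_k phi = r_k where
  (G_k)_{ij} = rho(|i - j|), (r_k)_i = rho(i), i,j = 1..k.
Equivalently, Durbin-Levinson gives phi_{kk} iteratively:
  phi_{11} = rho(1)
  phi_{kk} = [rho(k) - sum_{j=1..k-1} phi_{k-1,j} rho(k-j)]
            / [1 - sum_{j=1..k-1} phi_{k-1,j} rho(j)],
  phi_{k,j} = phi_{k-1,j} - phi_{kk} phi_{k-1,k-j},  j = 1..k-1.
Step k = 1:
  phi_11 = rho(1) = 0.3086.
Step k = 2:
  phi_22 = [rho(2) - phi_11 rho(1)] / [1 - phi_11 rho(1)] = [0.2672 - (0.3086)(0.3086)] / [1 - (0.3086)(0.3086)]
         = 0.17196604 / 0.90476604 = 0.1901.
Therefore phi_{22} = 0.1901.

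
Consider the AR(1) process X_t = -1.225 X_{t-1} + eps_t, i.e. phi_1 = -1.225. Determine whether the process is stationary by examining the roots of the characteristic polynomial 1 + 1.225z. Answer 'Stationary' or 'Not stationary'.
\text{Not stationary}

The AR(p) characteristic polynomial is P(z) = 1 + 1.225z.
Stationarity requires all roots to lie outside the unit circle, i.e. |z| > 1 for every root.
This is linear in z: 1 + (1.225) z = 0  =>  z = -1/(1.225) = -0.816327,  |z| = 0.816327.
Moduli of all roots: 0.8163.
All moduli strictly greater than 1? No.
Verdict: Not stationary.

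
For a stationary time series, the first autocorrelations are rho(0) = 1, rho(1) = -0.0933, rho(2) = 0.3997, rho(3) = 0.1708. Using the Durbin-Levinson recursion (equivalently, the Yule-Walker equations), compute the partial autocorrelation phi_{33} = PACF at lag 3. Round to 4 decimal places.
\phi_{33} = 0.2750

The PACF at lag k is phi_{kk}, the last component of the solution
to the Yule-Walker system G_k phi = r_k where
  (G_k)_{ij} = rho(|i - j|), (r_k)_i = rho(i), i,j = 1..k.
Equivalently, Durbin-Levinson gives phi_{kk} iteratively:
  phi_{11} = rho(1)
  phi_{kk} = [rho(k) - sum_{j=1..k-1} phi_{k-1,j} rho(k-j)]
            / [1 - sum_{j=1..k-1} phi_{k-1,j} rho(j)],
  phi_{k,j} = phi_{k-1,j} - phi_{kk} phi_{k-1,k-j},  j = 1..k-1.
Step k = 1:
  phi_11 = rho(1) = -0.0933.
Step k = 2:
  phi_22 = [rho(2) - phi_11 rho(1)] / [1 - phi_11 rho(1)] = [0.3997 - (-0.0933)(-0.0933)] / [1 - (-0.0933)(-0.0933)]
         = 0.39099511 / 0.99129511 = 0.394429.
  Update: phi_21 = phi_11 - phi_22 phi_11 = -0.0933 - (0.394429)(-0.0933) = -0.0565.
Step k = 3:
  phi_33 = [rho(3) - phi_21 rho(2) - phi_22 rho(1)] / [1 - phi_21 rho(1) - phi_22 rho(2)]
    numerator   = 0.1708 - (-0.0565)(0.3997) - (0.394429)(-0.0933) = 0.23018316
    denominator = 1 - (-0.0565)(-0.0933) - (0.394429)(0.3997) = 0.83707547
  phi_33 = 0.23018316 / 0.83707547 = 0.275.
Therefore phi_{33} = 0.2750.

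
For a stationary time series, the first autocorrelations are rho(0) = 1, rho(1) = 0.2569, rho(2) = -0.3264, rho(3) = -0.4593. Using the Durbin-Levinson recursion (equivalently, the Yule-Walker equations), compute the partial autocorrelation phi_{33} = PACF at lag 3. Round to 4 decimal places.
\phi_{33} = -0.3020

The PACF at lag k is phi_{kk}, the last component of the solution
to the Yule-Walker system G_k phi = r_k where
  (G_k)_{ij} = rho(|i - j|), (r_k)_i = rho(i), i,j = 1..k.
Equivalently, Durbin-Levinson gives phi_{kk} iteratively:
  phi_{11} = rho(1)
  phi_{kk} = [rho(k) - sum_{j=1..k-1} phi_{k-1,j} rho(k-j)]
            / [1 - sum_{j=1..k-1} phi_{k-1,j} rho(j)],
  phi_{k,j} = phi_{k-1,j} - phi_{kk} phi_{k-1,k-j},  j = 1..k-1.
Step k = 1:
  phi_11 = rho(1) = 0.2569.
Step k = 2:
  phi_22 = [rho(2) - phi_11 rho(1)] / [1 - phi_11 rho(1)] = [-0.3264 - (0.2569)(0.2569)] / [1 - (0.2569)(0.2569)]
         = -0.39239761 / 0.93400239 = -0.420125.
  Update: phi_21 = phi_11 - phi_22 phi_11 = 0.2569 - (-0.420125)(0.2569) = 0.36483.
Step k = 3:
  phi_33 = [rho(3) - phi_21 rho(2) - phi_22 rho(1)] / [1 - phi_21 rho(1) - phi_22 rho(2)]
    numerator   = -0.4593 - (0.36483)(-0.3264) - (-0.420125)(0.2569) = -0.23228939
    denominator = 1 - (0.36483)(0.2569) - (-0.420125)(-0.3264) = 0.7691464
  phi_33 = -0.23228939 / 0.7691464 = -0.302.
Therefore phi_{33} = -0.3020.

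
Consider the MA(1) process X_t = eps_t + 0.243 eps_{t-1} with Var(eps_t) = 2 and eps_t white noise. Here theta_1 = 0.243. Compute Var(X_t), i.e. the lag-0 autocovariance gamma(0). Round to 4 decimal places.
\gamma(0) = 2.1181

For an MA(q) process X_t = eps_t + sum_i theta_i eps_{t-i} with
Var(eps_t) = sigma^2, the variance is
  gamma(0) = sigma^2 * (1 + sum_i theta_i^2).
  sum_i theta_i^2 = (0.243)^2 = 0.059049.
  gamma(0) = 2 * (1 + 0.059049) = 2 * 1.059049 = 2.118098, which rounds to 2.1181.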